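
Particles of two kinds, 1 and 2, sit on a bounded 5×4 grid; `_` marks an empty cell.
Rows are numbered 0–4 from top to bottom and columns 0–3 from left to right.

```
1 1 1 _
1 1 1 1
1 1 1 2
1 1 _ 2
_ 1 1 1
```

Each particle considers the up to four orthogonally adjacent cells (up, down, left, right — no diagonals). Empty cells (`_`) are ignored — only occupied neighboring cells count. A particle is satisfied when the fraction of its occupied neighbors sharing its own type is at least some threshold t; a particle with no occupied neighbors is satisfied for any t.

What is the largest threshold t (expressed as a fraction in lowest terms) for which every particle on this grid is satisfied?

1/3

Row 0: (0,0)1 2/2 · (0,1)1 3/3 · (0,2)1 2/2
Row 1: (1,0)1 3/3 · (1,1)1 4/4 · (1,2)1 4/4 · (1,3)1 1/2
Row 2: (2,0)1 3/3 · (2,1)1 4/4 · (2,2)1 2/3 · (2,3)2 1/3
Row 3: (3,0)1 2/2 · (3,1)1 3/3 · (3,3)2 1/2
Row 4: (4,1)1 2/2 · (4,2)1 2/2 · (4,3)1 1/2
The smallest same-type fraction is 1/3 at (2,3), which reduces to 1/3. Any threshold above that leaves this particle unsatisfied.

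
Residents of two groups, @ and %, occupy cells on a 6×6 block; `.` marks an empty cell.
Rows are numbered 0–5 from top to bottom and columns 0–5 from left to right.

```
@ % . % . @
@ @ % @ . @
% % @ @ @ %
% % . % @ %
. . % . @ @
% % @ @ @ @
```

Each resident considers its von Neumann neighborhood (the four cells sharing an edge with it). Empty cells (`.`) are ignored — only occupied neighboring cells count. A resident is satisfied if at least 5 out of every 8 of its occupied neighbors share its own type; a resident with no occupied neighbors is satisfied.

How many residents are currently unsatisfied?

16

Row 0: (0,0)@ 1/2 unhappy · (0,1)% 0/2 unhappy · (0,3)% 0/1 unhappy · (0,5)@ 1/1 ok
Row 1: (1,0)@ 2/3 ok · (1,1)@ 1/4 unhappy · (1,2)% 0/3 unhappy · (1,3)@ 1/3 unhappy · (1,5)@ 1/2 unhappy
Row 2: (2,0)% 2/3 ok · (2,1)% 2/4 unhappy · (2,2)@ 1/3 unhappy · (2,3)@ 3/4 ok · (2,4)@ 2/3 ok · (2,5)% 1/3 unhappy
Row 3: (3,0)% 2/2 ok · (3,1)% 2/2 ok · (3,3)% 0/2 unhappy · (3,4)@ 2/4 unhappy · (3,5)% 1/3 unhappy
Row 4: (4,2)% 0/1 unhappy · (4,4)@ 3/3 ok · (4,5)@ 2/3 ok
Row 5: (5,0)% 1/1 ok · (5,1)% 1/2 unhappy · (5,2)@ 1/3 unhappy · (5,3)@ 2/2 ok · (5,4)@ 3/3 ok · (5,5)@ 2/2 ok
Unsatisfied: (0,0), (0,1), (0,3), (1,1), (1,2), (1,3), (1,5), (2,1), (2,2), (2,5), (3,3), (3,4), (3,5), (4,2), (5,1), (5,2) — 16 in total.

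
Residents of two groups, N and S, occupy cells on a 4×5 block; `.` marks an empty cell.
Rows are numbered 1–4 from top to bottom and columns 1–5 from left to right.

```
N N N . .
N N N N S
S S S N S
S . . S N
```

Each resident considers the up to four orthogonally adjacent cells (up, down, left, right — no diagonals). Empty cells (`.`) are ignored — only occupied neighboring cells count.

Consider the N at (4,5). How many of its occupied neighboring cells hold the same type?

Occupied neighbors of (4,5): (3,5)=S, (4,4)=S.
Same type (N): 0 of 2.

0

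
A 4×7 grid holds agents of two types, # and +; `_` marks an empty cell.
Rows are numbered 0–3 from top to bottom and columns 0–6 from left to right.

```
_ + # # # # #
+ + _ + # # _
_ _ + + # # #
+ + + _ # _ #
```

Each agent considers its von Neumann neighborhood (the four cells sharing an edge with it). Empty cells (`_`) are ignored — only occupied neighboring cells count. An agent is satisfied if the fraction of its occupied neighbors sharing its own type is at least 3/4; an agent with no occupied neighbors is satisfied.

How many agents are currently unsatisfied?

5

(0,1)+ 1/2 unhappy
(0,2)# 1/2 unhappy
(0,3)# 2/3 unhappy
(0,4)# 3/3 ok
(0,5)# 3/3 ok
(0,6)# 1/1 ok
(1,0)+ 1/1 ok
(1,1)+ 2/2 ok
(1,3)+ 1/3 unhappy
(1,4)# 3/4 ok
(1,5)# 3/3 ok
(2,2)+ 2/2 ok
(2,3)+ 2/3 unhappy
(2,4)# 3/4 ok
(2,5)# 3/3 ok
(2,6)# 2/2 ok
(3,0)+ 1/1 ok
(3,1)+ 2/2 ok
(3,2)+ 2/2 ok
(3,4)# 1/1 ok
(3,6)# 1/1 ok
Unsatisfied: (0,1), (0,2), (0,3), (1,3), (2,3) — 5 in total.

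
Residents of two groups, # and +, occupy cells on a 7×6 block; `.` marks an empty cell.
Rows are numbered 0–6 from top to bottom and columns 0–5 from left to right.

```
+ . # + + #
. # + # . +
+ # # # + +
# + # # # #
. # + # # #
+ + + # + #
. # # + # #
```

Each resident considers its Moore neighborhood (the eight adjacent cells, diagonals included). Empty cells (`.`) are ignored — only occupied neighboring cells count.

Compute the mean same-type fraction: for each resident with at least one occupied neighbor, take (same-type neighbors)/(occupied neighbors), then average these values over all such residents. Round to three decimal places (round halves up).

0.485

Row 0: (0,0)+ 0/1 · (0,2)# 2/4 · (0,3)+ 2/4 · (0,4)+ 2/4 · (0,5)# 0/2
Row 1: (1,1)# 3/6 · (1,2)+ 1/7 · (1,3)# 3/7 · (1,5)+ 3/4
Row 2: (2,0)+ 1/4 · (2,1)# 4/7 · (2,2)# 6/8 · (2,3)# 5/7 · (2,4)+ 2/7 · (2,5)+ 2/4
Row 3: (3,0)# 2/4 · (3,1)+ 2/7 · (3,2)# 6/8 · (3,3)# 6/8 · (3,4)# 6/8 · (3,5)# 3/5
Row 4: (4,1)# 2/7 · (4,2)+ 3/8 · (4,3)# 5/8 · (4,4)# 7/8 · (4,5)# 4/5
Row 5: (5,0)+ 1/3 · (5,1)+ 3/6 · (5,2)+ 3/8 · (5,3)# 4/8 · (5,4)+ 1/8 · (5,5)# 4/5
Row 6: (6,1)# 1/4 · (6,2)# 2/5 · (6,3)+ 2/5 · (6,4)# 3/5 · (6,5)# 2/3
Sum over 37 residents: 0/1 + 2/4 + 2/4 + 2/4 + 0/2 + 3/6 + 1/7 + 3/7 + 3/4 + 1/4 + 4/7 + 6/8 + 5/7 + 2/7 + 2/4 + 2/4 + 2/7 + 6/8 + 6/8 + 6/8 + 3/5 + 2/7 + 3/8 + 5/8 + 7/8 + 4/5 + 1/3 + 3/6 + 3/8 + 4/8 + 1/8 + 4/5 + 1/4 + 2/5 + 2/5 + 3/5 + 2/3 = 5023/280; mean = 5023/280 ÷ 37 = 5023/10360 = 0.484845… → 0.485.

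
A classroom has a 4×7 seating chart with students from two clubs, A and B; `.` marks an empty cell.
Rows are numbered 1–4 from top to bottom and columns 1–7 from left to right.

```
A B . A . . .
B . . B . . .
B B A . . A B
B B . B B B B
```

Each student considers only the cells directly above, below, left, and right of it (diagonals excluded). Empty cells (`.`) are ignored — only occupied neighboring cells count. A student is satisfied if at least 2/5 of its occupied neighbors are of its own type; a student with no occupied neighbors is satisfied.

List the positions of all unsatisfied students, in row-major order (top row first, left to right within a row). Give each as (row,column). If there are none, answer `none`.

(1,1), (1,2), (1,4), (2,4), (3,3), (3,6)

(1,1)A 0/2 unhappy
(1,2)B 0/1 unhappy
(1,4)A 0/1 unhappy
(2,1)B 1/2 ok
(2,4)B 0/1 unhappy
(3,1)B 3/3 ok
(3,2)B 2/3 ok
(3,3)A 0/1 unhappy
(3,6)A 0/2 unhappy
(3,7)B 1/2 ok
(4,1)B 2/2 ok
(4,2)B 2/2 ok
(4,4)B 1/1 ok
(4,5)B 2/2 ok
(4,6)B 2/3 ok
(4,7)B 2/2 ok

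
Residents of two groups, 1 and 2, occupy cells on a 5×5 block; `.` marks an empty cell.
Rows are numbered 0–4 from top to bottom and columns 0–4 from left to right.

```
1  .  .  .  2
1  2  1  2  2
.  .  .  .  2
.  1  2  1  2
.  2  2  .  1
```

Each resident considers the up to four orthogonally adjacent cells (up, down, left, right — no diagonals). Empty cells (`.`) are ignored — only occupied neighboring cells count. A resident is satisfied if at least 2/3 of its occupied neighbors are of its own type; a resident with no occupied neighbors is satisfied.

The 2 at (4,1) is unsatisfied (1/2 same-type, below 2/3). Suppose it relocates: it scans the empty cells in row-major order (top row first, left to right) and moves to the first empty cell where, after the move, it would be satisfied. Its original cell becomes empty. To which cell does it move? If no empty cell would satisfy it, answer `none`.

(0,3)

Vacating (4,1). Empty cells in order:
  (0,1): 1/2 same-type → still unsatisfied.
  (0,2): 0/1 same-type → still unsatisfied.
  (0,3): 2/2 same-type → satisfied — stop here.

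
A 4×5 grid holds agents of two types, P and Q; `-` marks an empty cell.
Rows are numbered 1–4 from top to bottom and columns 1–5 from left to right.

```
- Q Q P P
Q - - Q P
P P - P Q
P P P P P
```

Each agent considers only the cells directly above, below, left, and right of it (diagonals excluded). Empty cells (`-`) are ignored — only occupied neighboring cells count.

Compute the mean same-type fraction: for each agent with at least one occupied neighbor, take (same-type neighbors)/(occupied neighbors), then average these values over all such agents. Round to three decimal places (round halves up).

(1,2)Q 1/1
(1,3)Q 1/2
(1,4)P 1/3
(1,5)P 2/2
(2,1)Q 0/1
(2,4)Q 0/3
(2,5)P 1/3
(3,1)P 2/3
(3,2)P 2/2
(3,4)P 1/3
(3,5)Q 0/3
(4,1)P 2/2
(4,2)P 3/3
(4,3)P 2/2
(4,4)P 3/3
(4,5)P 1/2
Sum over 16 agents: 1/1 + 1/2 + 1/3 + 2/2 + 0/1 + 0/3 + 1/3 + 2/3 + 2/2 + 1/3 + 0/3 + 2/2 + 3/3 + 2/2 + 3/3 + 1/2 = 29/3; mean = 29/3 ÷ 16 = 29/48 = 0.604166… → 0.604.

0.604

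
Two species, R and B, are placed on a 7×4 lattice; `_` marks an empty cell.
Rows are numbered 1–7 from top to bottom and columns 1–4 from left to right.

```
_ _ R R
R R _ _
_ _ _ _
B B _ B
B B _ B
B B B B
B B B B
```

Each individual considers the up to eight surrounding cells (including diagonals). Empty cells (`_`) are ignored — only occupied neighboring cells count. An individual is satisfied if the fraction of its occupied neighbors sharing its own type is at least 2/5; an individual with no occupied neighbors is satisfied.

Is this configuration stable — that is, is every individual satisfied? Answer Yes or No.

Yes

(1,3)R 2/2 satisfied
(1,4)R 1/1 satisfied
(2,1)R 1/1 satisfied
(2,2)R 2/2 satisfied
(4,1)B 3/3 satisfied
(4,2)B 3/3 satisfied
(4,4)B 1/1 satisfied
(5,1)B 5/5 satisfied
(5,2)B 6/6 satisfied
(5,4)B 3/3 satisfied
(6,1)B 5/5 satisfied
(6,2)B 7/7 satisfied
(6,3)B 7/7 satisfied
(6,4)B 4/4 satisfied
(7,1)B 3/3 satisfied
(7,2)B 5/5 satisfied
(7,3)B 5/5 satisfied
(7,4)B 3/3 satisfied
All meet the threshold, so the configuration is stable.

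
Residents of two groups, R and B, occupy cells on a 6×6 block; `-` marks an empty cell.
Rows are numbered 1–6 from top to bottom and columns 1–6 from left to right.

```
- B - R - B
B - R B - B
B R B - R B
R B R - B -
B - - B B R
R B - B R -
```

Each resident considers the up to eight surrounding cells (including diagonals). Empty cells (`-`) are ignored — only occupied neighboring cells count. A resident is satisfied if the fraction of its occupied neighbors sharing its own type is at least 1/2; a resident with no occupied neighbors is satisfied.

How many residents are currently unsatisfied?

(1,2)B 1/2 satisfied
(1,4)R 1/2 satisfied
(1,6)B 1/1 satisfied
(2,1)B 2/3 satisfied
(2,3)R 2/5 not
(2,4)B 1/4 not
(2,6)B 2/3 satisfied
(3,1)B 2/4 satisfied
(3,2)R 3/7 not
(3,3)B 2/5 not
(3,5)R 0/4 not
(3,6)B 2/3 satisfied
(4,1)R 1/4 not
(4,2)B 3/6 satisfied
(4,3)R 1/4 not
(4,5)B 3/5 satisfied
(5,1)B 2/4 satisfied
(5,4)B 3/5 satisfied
(5,5)B 3/5 satisfied
(5,6)R 1/3 not
(6,1)R 0/2 not
(6,2)B 1/2 satisfied
(6,4)B 2/3 satisfied
(6,5)R 1/4 not
Unsatisfied: (2,3), (2,4), (3,2), (3,3), (3,5), (4,1), (4,3), (5,6), (6,1), (6,5) — 10 in total.

10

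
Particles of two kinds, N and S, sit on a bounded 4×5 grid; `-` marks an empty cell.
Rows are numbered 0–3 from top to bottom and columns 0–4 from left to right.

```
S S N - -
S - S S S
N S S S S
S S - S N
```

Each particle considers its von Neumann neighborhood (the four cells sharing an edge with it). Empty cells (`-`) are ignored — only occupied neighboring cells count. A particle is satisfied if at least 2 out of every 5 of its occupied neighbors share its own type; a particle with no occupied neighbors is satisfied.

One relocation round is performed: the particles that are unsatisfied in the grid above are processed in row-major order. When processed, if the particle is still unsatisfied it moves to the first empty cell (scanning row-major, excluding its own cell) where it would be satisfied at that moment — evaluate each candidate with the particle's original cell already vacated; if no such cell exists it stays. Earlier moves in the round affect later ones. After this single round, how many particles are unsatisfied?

Initially unsatisfied (in order): (0,2), (2,0), (3,4).
  (0,2): no empty cell satisfies it; stays.
  (2,0) → (0,3).
  (3,4) → (0,4).
Resulting grid:
S S N N N
S - S S S
- S S S S
S S - S -
Unsatisfied now: (0,2).

1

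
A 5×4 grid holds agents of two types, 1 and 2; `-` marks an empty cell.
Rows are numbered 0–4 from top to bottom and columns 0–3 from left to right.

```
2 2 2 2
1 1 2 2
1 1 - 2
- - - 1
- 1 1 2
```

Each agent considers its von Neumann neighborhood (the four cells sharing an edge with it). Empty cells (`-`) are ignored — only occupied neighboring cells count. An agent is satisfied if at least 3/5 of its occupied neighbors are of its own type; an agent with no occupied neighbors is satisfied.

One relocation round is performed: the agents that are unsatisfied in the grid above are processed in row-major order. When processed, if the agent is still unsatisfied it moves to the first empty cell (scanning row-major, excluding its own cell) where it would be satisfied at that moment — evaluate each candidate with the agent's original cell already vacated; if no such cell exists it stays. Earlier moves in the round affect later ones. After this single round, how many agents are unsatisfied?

0

Initially unsatisfied (in order): (0,0), (1,1), (2,3), (3,3), (4,2), (4,3).
  (0,0) → (2,2).
  (1,1) → (3,0).
  (2,3): now satisfied by earlier moves; stays.
  (3,3) → (3,1).
  (4,2) → (4,0).
  (4,3): now satisfied by earlier moves; stays.
Resulting grid:
- 2 2 2
1 - 2 2
1 1 2 2
1 1 - -
1 1 - 2
All satisfied now.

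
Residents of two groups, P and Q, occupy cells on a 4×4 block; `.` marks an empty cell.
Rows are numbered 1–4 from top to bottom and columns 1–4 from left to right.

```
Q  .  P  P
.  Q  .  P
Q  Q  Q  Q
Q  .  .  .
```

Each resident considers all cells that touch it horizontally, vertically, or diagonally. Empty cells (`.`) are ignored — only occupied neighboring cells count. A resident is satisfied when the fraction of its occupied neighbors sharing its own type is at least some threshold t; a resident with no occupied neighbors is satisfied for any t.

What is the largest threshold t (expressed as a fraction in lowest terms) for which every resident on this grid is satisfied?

(1,1)Q 1/1
(1,3)P 2/3
(1,4)P 2/2
(2,2)Q 4/5
(2,4)P 2/4
(3,1)Q 3/3
(3,2)Q 4/4
(3,3)Q 3/4
(3,4)Q 1/2
(4,1)Q 2/2
The smallest same-type fraction is 2/4 at (2,4), which reduces to 1/2. Any threshold above that leaves this resident unsatisfied.

1/2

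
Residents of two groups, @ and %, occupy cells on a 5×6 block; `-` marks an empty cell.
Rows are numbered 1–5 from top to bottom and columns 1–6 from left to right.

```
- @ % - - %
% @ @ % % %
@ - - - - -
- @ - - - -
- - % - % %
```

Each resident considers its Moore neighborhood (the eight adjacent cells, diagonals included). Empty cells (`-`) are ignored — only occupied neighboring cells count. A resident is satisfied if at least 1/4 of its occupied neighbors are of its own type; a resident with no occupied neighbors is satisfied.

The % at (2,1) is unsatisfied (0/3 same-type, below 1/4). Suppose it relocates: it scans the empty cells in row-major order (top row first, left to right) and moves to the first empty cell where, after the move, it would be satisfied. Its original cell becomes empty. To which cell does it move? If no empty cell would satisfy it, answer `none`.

(1,4)

Vacating (2,1). Empty cells in order:
  (1,1): 0/2 same-type → still unsatisfied.
  (1,4): 3/4 same-type → satisfied — stop here.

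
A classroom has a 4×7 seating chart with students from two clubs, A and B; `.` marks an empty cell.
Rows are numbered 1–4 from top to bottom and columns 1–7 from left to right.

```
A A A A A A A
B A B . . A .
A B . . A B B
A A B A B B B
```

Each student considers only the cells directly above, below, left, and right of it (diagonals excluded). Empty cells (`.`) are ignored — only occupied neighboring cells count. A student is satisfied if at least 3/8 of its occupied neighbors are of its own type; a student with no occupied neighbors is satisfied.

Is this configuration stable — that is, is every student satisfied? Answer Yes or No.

Row 1: (1,1)A 1/2 ok · (1,2)A 3/3 ok · (1,3)A 2/3 ok · (1,4)A 2/2 ok · (1,5)A 2/2 ok · (1,6)A 3/3 ok · (1,7)A 1/1 ok
Row 2: (2,1)B 0/3 unhappy · (2,2)A 1/4 unhappy · (2,3)B 0/2 unhappy · (2,6)A 1/2 ok
Row 3: (3,1)A 1/3 unhappy · (3,2)B 0/3 unhappy · (3,5)A 0/2 unhappy · (3,6)B 2/4 ok · (3,7)B 2/2 ok
Row 4: (4,1)A 2/2 ok · (4,2)A 1/3 unhappy · (4,3)B 0/2 unhappy · (4,4)A 0/2 unhappy · (4,5)B 1/3 unhappy · (4,6)B 3/3 ok · (4,7)B 2/2 ok
For instance (2,1) has only 0/3 same-type neighbors, below 3/8.

No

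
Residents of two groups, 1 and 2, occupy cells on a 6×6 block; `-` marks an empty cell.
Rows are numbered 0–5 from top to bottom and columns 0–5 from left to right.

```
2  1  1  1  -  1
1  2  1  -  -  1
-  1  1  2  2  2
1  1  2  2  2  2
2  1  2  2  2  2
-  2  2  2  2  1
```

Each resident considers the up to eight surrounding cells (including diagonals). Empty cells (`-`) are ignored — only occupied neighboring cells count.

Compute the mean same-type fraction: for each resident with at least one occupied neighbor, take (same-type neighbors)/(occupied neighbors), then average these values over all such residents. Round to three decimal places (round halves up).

Row 0: (0,0)2 1/3 · (0,1)1 3/5 · (0,2)1 3/4 · (0,3)1 2/2 · (0,5)1 1/1
Row 1: (1,0)1 2/4 · (1,1)2 1/7 · (1,2)1 5/7 · (1,5)1 1/3
Row 2: (2,1)1 5/7 · (2,2)1 3/7 · (2,3)2 4/6 · (2,4)2 5/6 · (2,5)2 3/4
Row 3: (3,0)1 3/4 · (3,1)1 4/7 · (3,2)2 4/8 · (3,3)2 7/8 · (3,4)2 8/8 · (3,5)2 5/5
Row 4: (4,0)2 1/4 · (4,1)1 2/7 · (4,2)2 6/8 · (4,3)2 8/8 · (4,4)2 7/8 · (4,5)2 4/5
Row 5: (5,1)2 3/4 · (5,2)2 4/5 · (5,3)2 5/5 · (5,4)2 4/5 · (5,5)1 0/3
Sum over 31 residents: 1/3 + 3/5 + 3/4 + 2/2 + 1/1 + 2/4 + 1/7 + 5/7 + 1/3 + 5/7 + 3/7 + 4/6 + 5/6 + 3/4 + 3/4 + 4/7 + 4/8 + 7/8 + 8/8 + 5/5 + 1/4 + 2/7 + 6/8 + 8/8 + 7/8 + 4/5 + 3/4 + 4/5 + 5/5 + 4/5 + 0/3 = 1745/84; mean = 1745/84 ÷ 31 = 1745/2604 = 0.670122… → 0.670.

0.670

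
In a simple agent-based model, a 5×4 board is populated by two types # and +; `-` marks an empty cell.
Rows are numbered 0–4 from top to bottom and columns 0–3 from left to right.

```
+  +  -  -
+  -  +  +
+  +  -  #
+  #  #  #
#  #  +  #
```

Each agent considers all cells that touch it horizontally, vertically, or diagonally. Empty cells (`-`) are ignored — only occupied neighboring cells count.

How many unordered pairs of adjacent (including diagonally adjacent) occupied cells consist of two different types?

Scan each occupied cell's neighbors to the right and below (and the two forward diagonals) so each pair is counted once.
From row 0: 0 unlike of 4 pairs (running 0/4).
From row 1: 2 unlike of 6 pairs (running 2/10).
From row 2: 3 unlike of 8 pairs (running 5/18).
From row 3: 6 unlike of 13 pairs (running 11/31).
From row 4: 2 unlike of 3 pairs (running 13/34).
Total adjacent occupied pairs: 34; unlike-type pairs: 13.

13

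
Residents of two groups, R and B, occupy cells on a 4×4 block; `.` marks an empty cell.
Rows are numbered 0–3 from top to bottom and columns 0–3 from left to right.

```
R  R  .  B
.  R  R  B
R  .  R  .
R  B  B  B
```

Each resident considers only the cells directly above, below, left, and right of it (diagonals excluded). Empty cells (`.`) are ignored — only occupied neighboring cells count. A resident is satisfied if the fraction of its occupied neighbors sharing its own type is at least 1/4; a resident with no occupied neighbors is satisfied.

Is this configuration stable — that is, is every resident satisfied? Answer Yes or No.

(0,0)R 1/1 satisfied
(0,1)R 2/2 satisfied
(0,3)B 1/1 satisfied
(1,1)R 2/2 satisfied
(1,2)R 2/3 satisfied
(1,3)B 1/2 satisfied
(2,0)R 1/1 satisfied
(2,2)R 1/2 satisfied
(3,0)R 1/2 satisfied
(3,1)B 1/2 satisfied
(3,2)B 2/3 satisfied
(3,3)B 1/1 satisfied
All meet the threshold, so the configuration is stable.

Yes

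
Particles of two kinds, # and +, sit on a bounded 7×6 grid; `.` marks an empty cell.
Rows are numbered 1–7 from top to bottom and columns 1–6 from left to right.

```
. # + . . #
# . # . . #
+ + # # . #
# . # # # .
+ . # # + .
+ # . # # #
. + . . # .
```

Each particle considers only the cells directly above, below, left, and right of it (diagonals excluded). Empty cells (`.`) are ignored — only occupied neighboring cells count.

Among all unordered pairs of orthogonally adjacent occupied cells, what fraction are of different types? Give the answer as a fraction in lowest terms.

11/28

Scan each occupied cell's neighbors to the right and below so each pair is counted once.
Row 1: #(1,2)–+(1,3)≠ +(1,3)–#(2,3)≠ #(1,6)–#(2,6)=  → 2/3 unlike.
Row 2: #(2,1)–+(3,1)≠ #(2,3)–#(3,3)= #(2,6)–#(3,6)=  → 1/3 unlike.
Row 3: +(3,1)–+(3,2)= +(3,1)–#(4,1)≠ +(3,2)–#(3,3)≠ #(3,3)–#(3,4)= #(3,3)–#(4,3)= #(3,4)–#(4,4)=  → 2/6 unlike.
Row 4: #(4,1)–+(5,1)≠ #(4,3)–#(4,4)= #(4,3)–#(5,3)= #(4,4)–#(4,5)= #(4,4)–#(5,4)= #(4,5)–+(5,5)≠  → 2/6 unlike.
Row 5: +(5,1)–+(6,1)= #(5,3)–#(5,4)= #(5,4)–+(5,5)≠ #(5,4)–#(6,4)= +(5,5)–#(6,5)≠  → 2/5 unlike.
Row 6: +(6,1)–#(6,2)≠ #(6,2)–+(7,2)≠ #(6,4)–#(6,5)= #(6,5)–#(6,6)= #(6,5)–#(7,5)=  → 2/5 unlike.
Total adjacent occupied pairs: 28; unlike-type pairs: 11.
11/28 is already in lowest terms.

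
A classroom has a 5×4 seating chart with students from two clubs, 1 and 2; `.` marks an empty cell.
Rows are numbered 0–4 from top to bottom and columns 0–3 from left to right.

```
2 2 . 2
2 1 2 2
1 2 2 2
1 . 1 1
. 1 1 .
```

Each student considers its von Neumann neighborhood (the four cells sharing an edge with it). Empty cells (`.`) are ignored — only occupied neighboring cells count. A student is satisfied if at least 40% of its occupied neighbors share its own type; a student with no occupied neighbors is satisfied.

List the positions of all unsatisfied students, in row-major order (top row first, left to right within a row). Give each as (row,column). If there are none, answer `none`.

(1,0), (1,1), (2,0), (2,1)

(0,0)2 2/2 ok
(0,1)2 1/2 ok
(0,3)2 1/1 ok
(1,0)2 1/3 unhappy
(1,1)1 0/4 unhappy
(1,2)2 2/3 ok
(1,3)2 3/3 ok
(2,0)1 1/3 unhappy
(2,1)2 1/3 unhappy
(2,2)2 3/4 ok
(2,3)2 2/3 ok
(3,0)1 1/1 ok
(3,2)1 2/3 ok
(3,3)1 1/2 ok
(4,1)1 1/1 ok
(4,2)1 2/2 ok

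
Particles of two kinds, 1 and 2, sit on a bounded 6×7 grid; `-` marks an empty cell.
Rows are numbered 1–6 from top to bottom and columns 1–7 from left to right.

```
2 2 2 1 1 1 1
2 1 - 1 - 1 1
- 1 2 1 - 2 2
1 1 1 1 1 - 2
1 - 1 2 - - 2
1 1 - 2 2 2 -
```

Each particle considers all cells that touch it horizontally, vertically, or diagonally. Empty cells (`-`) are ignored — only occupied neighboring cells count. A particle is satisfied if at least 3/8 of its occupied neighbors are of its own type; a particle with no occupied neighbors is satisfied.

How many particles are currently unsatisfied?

4

Row 1: (1,1)2 2/3 satisfied · (1,2)2 3/4 satisfied · (1,3)2 1/4 not · (1,4)1 2/3 satisfied · (1,5)1 4/4 satisfied · (1,6)1 4/4 satisfied · (1,7)1 3/3 satisfied
Row 2: (2,1)2 2/4 satisfied · (2,2)1 1/6 not · (2,4)1 3/5 satisfied · (2,6)1 4/6 satisfied · (2,7)1 3/5 satisfied
Row 3: (3,2)1 4/6 satisfied · (3,3)2 0/7 not · (3,4)1 4/5 satisfied · (3,6)2 2/5 satisfied · (3,7)2 2/4 satisfied
Row 4: (4,1)1 3/3 satisfied · (4,2)1 5/6 satisfied · (4,3)1 5/7 satisfied · (4,4)1 4/6 satisfied · (4,5)1 2/4 satisfied · (4,7)2 3/3 satisfied
Row 5: (5,1)1 4/4 satisfied · (5,3)1 4/6 satisfied · (5,4)2 2/6 not · (5,7)2 2/2 satisfied
Row 6: (6,1)1 2/2 satisfied · (6,2)1 3/3 satisfied · (6,4)2 2/3 satisfied · (6,5)2 3/3 satisfied · (6,6)2 2/2 satisfied
Unsatisfied: (1,3), (2,2), (3,3), (5,4) — 4 in total.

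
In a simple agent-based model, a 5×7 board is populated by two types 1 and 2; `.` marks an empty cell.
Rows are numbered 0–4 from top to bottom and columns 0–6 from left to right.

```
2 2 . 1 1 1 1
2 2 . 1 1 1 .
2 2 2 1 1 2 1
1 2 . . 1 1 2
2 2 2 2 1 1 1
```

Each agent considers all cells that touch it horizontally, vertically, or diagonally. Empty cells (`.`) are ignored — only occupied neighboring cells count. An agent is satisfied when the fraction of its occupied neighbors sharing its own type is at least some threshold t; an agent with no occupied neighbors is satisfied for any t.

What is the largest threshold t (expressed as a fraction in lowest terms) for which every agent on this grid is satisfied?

(0,0)2 3/3
(0,1)2 3/3
(0,3)1 3/3
(0,4)1 5/5
(0,5)1 4/4
(0,6)1 2/2
(1,0)2 5/5
(1,1)2 6/6
(1,3)1 5/6
(1,4)1 7/8
(1,5)1 6/7
(2,0)2 4/5
(2,1)2 5/6
(2,2)2 3/5
(2,3)1 4/5
(2,4)1 6/7
(2,5)2 1/7
(2,6)1 2/4
(3,0)1 0/5
(3,1)2 6/7
(3,4)1 5/7
(3,5)1 6/8
(3,6)2 1/5
(4,0)2 2/3
(4,1)2 3/4
(4,2)2 3/3
(4,3)2 1/3
(4,4)1 3/4
(4,5)1 4/5
(4,6)1 2/3
The smallest same-type fraction is 0/5 at (3,0), which reduces to 0/1. Any threshold above that leaves this agent unsatisfied.

0/1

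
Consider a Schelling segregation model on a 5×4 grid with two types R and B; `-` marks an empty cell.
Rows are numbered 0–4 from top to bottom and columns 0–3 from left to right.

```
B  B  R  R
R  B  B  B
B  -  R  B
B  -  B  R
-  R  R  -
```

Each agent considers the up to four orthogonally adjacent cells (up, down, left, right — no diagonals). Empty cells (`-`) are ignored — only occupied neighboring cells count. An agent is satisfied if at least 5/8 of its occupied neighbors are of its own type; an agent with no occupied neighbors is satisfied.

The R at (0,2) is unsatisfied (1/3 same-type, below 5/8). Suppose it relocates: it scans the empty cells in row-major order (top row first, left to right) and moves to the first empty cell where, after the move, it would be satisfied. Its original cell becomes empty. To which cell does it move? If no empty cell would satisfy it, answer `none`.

(4,3)

Vacating (0,2). Empty cells in order:
  (2,1): 1/3 same-type → still unsatisfied.
  (3,1): 1/3 same-type → still unsatisfied.
  (4,0): 1/2 same-type → still unsatisfied.
  (4,3): 2/2 same-type → satisfied — stop here.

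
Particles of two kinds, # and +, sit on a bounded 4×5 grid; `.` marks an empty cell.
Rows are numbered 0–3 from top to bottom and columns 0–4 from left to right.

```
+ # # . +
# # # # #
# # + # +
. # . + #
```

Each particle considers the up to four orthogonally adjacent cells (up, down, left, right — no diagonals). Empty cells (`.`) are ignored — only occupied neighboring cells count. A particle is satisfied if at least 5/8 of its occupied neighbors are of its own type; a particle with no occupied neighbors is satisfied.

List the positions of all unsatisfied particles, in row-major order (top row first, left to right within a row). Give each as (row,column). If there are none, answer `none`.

(0,0), (0,4), (1,4), (2,2), (2,3), (2,4), (3,3), (3,4)

(0,0)+ 0/2 ✗
(0,1)# 2/3 ✓
(0,2)# 2/2 ✓
(0,4)+ 0/1 ✗
(1,0)# 2/3 ✓
(1,1)# 4/4 ✓
(1,2)# 3/4 ✓
(1,3)# 3/3 ✓
(1,4)# 1/3 ✗
(2,0)# 2/2 ✓
(2,1)# 3/4 ✓
(2,2)+ 0/3 ✗
(2,3)# 1/4 ✗
(2,4)+ 0/3 ✗
(3,1)# 1/1 ✓
(3,3)+ 0/2 ✗
(3,4)# 0/2 ✗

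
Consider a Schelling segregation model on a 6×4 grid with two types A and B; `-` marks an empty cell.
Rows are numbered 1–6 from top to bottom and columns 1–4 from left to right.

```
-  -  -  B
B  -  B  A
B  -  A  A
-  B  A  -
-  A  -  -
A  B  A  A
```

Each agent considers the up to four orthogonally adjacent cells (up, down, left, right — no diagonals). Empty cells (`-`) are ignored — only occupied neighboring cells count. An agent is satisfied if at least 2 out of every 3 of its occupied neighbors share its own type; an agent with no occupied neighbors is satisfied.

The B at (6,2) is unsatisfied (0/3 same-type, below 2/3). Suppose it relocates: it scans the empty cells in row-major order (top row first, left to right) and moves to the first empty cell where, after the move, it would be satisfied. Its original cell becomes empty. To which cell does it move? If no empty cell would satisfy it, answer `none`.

Vacating (6,2). Empty cells in order:
  (1,1): 1/1 same-type → satisfied — stop here.

(1,1)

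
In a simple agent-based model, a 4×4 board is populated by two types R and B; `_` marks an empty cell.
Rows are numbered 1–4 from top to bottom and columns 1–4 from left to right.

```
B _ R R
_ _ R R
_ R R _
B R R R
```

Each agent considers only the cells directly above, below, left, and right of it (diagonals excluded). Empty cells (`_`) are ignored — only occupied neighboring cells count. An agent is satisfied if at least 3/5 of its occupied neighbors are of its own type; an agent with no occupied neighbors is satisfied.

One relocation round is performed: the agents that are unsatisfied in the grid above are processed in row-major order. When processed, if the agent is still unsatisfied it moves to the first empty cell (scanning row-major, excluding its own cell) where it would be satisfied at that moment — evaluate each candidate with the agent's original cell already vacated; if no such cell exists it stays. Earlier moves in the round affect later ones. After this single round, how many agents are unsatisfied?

Initially unsatisfied (in order): (4,1).
  (4,1) → (2,1).
Resulting grid:
B _ R R
B _ R R
_ R R _
_ R R R
All satisfied now.

0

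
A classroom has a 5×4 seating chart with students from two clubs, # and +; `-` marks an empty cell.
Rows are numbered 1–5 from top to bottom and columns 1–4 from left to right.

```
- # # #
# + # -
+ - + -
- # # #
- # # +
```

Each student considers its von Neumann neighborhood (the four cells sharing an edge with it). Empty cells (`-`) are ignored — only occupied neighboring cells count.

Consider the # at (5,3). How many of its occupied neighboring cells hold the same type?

2

Occupied neighbors of (5,3): (4,3)=#, (5,2)=#, (5,4)=+.
Same type (#): 2 of 3.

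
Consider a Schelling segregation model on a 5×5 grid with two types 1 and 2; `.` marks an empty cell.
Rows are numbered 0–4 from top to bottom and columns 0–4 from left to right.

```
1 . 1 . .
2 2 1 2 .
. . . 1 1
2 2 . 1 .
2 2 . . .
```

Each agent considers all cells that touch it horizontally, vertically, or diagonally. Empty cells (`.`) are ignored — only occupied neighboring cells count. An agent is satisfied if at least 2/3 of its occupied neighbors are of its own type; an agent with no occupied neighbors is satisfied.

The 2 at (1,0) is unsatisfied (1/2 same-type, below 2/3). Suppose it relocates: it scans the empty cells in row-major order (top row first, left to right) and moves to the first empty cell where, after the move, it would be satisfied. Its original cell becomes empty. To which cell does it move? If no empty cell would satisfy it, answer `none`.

Vacating (1,0). Empty cells in order:
  (0,1): 1/4 same-type → still unsatisfied.
  (0,3): 1/3 same-type → still unsatisfied.
  (0,4): 1/1 same-type → satisfied — stop here.

(0,4)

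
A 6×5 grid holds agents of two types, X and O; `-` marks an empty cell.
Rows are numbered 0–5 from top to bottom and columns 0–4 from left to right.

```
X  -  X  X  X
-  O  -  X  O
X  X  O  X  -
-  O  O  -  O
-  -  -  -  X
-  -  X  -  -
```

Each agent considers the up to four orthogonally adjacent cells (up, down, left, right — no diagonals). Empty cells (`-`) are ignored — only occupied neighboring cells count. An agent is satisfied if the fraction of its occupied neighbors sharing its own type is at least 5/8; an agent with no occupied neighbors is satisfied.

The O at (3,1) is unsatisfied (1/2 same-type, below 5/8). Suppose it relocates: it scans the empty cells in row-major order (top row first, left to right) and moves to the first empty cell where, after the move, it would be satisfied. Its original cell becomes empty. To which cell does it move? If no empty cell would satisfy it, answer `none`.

Vacating (3,1). Empty cells in order:
  (0,1): 1/3 same-type → still unsatisfied.
  (1,0): 1/3 same-type → still unsatisfied.
  (1,2): 2/4 same-type → still unsatisfied.
  (2,4): 2/3 same-type → satisfied — stop here.

(2,4)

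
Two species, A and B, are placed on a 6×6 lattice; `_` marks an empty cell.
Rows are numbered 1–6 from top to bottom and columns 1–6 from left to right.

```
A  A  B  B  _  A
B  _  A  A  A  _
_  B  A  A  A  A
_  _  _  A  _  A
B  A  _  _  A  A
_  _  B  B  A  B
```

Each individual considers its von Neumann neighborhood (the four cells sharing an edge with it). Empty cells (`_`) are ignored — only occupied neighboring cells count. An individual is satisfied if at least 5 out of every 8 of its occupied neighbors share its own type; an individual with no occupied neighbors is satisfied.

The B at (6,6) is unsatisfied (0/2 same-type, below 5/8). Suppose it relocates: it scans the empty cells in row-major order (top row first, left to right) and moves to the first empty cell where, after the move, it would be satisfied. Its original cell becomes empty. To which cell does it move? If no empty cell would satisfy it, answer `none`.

Vacating (6,6). Empty cells in order:
  (1,5): 1/3 same-type → still unsatisfied.
  (2,2): 2/4 same-type → still unsatisfied.
  (2,6): 0/3 same-type → still unsatisfied.
  (3,1): 2/2 same-type → satisfied — stop here.

(3,1)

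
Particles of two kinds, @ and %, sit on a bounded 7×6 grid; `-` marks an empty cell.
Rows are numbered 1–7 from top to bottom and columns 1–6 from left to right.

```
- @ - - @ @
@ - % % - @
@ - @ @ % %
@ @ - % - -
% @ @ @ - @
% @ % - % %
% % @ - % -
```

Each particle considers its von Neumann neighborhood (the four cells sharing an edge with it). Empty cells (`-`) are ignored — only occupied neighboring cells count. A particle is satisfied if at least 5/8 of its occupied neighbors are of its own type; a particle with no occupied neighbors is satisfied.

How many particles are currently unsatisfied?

(1,2)@ 0/0 satisfied
(1,5)@ 1/1 satisfied
(1,6)@ 2/2 satisfied
(2,1)@ 1/1 satisfied
(2,3)% 1/2 not
(2,4)% 1/2 not
(2,6)@ 1/2 not
(3,1)@ 2/2 satisfied
(3,3)@ 1/2 not
(3,4)@ 1/4 not
(3,5)% 1/2 not
(3,6)% 1/2 not
(4,1)@ 2/3 satisfied
(4,2)@ 2/2 satisfied
(4,4)% 0/2 not
(5,1)% 1/3 not
(5,2)@ 3/4 satisfied
(5,3)@ 2/3 satisfied
(5,4)@ 1/2 not
(5,6)@ 0/1 not
(6,1)% 2/3 satisfied
(6,2)@ 1/4 not
(6,3)% 0/3 not
(6,5)% 2/2 satisfied
(6,6)% 1/2 not
(7,1)% 2/2 satisfied
(7,2)% 1/3 not
(7,3)@ 0/2 not
(7,5)% 1/1 satisfied
Unsatisfied: (2,3), (2,4), (2,6), (3,3), (3,4), (3,5), (3,6), (4,4), (5,1), (5,4), (5,6), (6,2), (6,3), (6,6), (7,2), (7,3) — 16 in total.

16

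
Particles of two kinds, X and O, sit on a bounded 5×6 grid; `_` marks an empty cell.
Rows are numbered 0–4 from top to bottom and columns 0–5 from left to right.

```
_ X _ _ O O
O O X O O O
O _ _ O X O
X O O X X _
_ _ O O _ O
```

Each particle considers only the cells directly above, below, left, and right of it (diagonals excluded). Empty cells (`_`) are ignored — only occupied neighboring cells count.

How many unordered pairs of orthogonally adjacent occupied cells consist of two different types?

Scan each occupied cell's neighbors to the right and below so each pair is counted once.
Row 0: X(0,1)–O(1,1)≠ O(0,4)–O(0,5)= O(0,4)–O(1,4)= O(0,5)–O(1,5)=  → 1/4 unlike.
Row 1: O(1,0)–O(1,1)= O(1,0)–O(2,0)= O(1,1)–X(1,2)≠ X(1,2)–O(1,3)≠ O(1,3)–O(1,4)= O(1,3)–O(2,3)= O(1,4)–O(1,5)= O(1,4)–X(2,4)≠ O(1,5)–O(2,5)=  → 3/9 unlike.
Row 2: O(2,0)–X(3,0)≠ O(2,3)–X(2,4)≠ O(2,3)–X(3,3)≠ X(2,4)–O(2,5)≠ X(2,4)–X(3,4)=  → 4/5 unlike.
Row 3: X(3,0)–O(3,1)≠ O(3,1)–O(3,2)= O(3,2)–X(3,3)≠ O(3,2)–O(4,2)= X(3,3)–X(3,4)= X(3,3)–O(4,3)≠  → 3/6 unlike.
Row 4: O(4,2)–O(4,3)=  → 0/1 unlike.
Total adjacent occupied pairs: 25; unlike-type pairs: 11.

11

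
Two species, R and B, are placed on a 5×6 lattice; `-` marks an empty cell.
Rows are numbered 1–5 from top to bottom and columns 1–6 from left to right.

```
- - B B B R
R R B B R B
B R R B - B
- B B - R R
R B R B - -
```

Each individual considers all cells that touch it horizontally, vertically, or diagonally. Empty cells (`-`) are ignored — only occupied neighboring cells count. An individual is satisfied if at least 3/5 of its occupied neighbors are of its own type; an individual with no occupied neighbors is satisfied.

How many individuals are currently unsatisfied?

Row 1: (1,3)B 3/4 ok · (1,4)B 4/5 ok · (1,5)B 3/5 ok · (1,6)R 1/3 unhappy
Row 2: (2,1)R 2/3 ok · (2,2)R 3/6 unhappy · (2,3)B 4/7 unhappy · (2,4)B 5/7 ok · (2,5)R 1/7 unhappy · (2,6)B 2/4 unhappy
Row 3: (3,1)B 1/4 unhappy · (3,2)R 3/7 unhappy · (3,3)R 2/7 unhappy · (3,4)B 3/6 unhappy · (3,6)B 1/4 unhappy
Row 4: (4,2)B 3/7 unhappy · (4,3)B 4/7 unhappy · (4,5)R 1/4 unhappy · (4,6)R 1/2 unhappy
Row 5: (5,1)R 0/2 unhappy · (5,2)B 2/4 unhappy · (5,3)R 0/4 unhappy · (5,4)B 1/3 unhappy
Unsatisfied: (1,6), (2,2), (2,3), (2,5), (2,6), (3,1), (3,2), (3,3), (3,4), (3,6), (4,2), (4,3), (4,5), (4,6), (5,1), (5,2), (5,3), (5,4) — 18 in total.

18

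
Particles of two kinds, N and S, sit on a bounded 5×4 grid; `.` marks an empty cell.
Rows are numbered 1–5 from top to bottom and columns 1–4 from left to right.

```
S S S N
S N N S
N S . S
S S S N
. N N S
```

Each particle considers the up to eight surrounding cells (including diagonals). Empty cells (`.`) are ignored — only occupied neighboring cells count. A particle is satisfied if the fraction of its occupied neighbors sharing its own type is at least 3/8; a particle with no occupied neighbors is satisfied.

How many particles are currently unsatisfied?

7

Row 1: (1,1)S 2/3 satisfied · (1,2)S 3/5 satisfied · (1,3)S 2/5 satisfied · (1,4)N 1/3 not
Row 2: (2,1)S 3/5 satisfied · (2,2)N 2/7 not · (2,3)N 2/7 not · (2,4)S 2/4 satisfied
Row 3: (3,1)N 1/5 not · (3,2)S 4/7 satisfied · (3,4)S 2/4 satisfied
Row 4: (4,1)S 2/4 satisfied · (4,2)S 3/6 satisfied · (4,3)S 4/7 satisfied · (4,4)N 1/4 not
Row 5: (5,2)N 1/4 not · (5,3)N 2/5 satisfied · (5,4)S 1/3 not
Unsatisfied: (1,4), (2,2), (2,3), (3,1), (4,4), (5,2), (5,4) — 7 in total.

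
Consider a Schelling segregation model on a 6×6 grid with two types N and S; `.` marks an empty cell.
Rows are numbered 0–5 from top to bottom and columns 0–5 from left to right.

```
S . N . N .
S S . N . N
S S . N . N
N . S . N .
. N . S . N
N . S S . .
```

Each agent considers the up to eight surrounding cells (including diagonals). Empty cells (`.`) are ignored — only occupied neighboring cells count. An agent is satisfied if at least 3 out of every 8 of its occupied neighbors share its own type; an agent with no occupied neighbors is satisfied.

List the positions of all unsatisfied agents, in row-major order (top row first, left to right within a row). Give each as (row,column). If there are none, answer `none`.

(3,0)

(0,0)S 2/2 satisfied
(0,2)N 1/2 satisfied
(0,4)N 2/2 satisfied
(1,0)S 4/4 satisfied
(1,1)S 4/5 satisfied
(1,3)N 3/3 satisfied
(1,5)N 2/2 satisfied
(2,0)S 3/4 satisfied
(2,1)S 4/5 satisfied
(2,3)N 2/3 satisfied
(2,5)N 2/2 satisfied
(3,0)N 1/3 not
(3,2)S 2/4 satisfied
(3,4)N 3/4 satisfied
(4,1)N 2/4 satisfied
(4,3)S 3/4 satisfied
(4,5)N 1/1 satisfied
(5,0)N 1/1 satisfied
(5,2)S 2/3 satisfied
(5,3)S 2/2 satisfied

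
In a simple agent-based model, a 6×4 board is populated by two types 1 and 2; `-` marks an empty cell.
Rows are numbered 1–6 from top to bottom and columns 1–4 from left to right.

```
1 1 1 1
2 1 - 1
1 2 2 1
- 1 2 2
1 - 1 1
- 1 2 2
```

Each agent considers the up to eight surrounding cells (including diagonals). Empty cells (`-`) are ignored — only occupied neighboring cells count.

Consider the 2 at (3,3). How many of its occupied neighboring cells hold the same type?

3

Occupied neighbors of (3,3): (2,2)=1, (2,4)=1, (3,2)=2, (3,4)=1, (4,2)=1, (4,3)=2, (4,4)=2.
Same type (2): 3 of 7.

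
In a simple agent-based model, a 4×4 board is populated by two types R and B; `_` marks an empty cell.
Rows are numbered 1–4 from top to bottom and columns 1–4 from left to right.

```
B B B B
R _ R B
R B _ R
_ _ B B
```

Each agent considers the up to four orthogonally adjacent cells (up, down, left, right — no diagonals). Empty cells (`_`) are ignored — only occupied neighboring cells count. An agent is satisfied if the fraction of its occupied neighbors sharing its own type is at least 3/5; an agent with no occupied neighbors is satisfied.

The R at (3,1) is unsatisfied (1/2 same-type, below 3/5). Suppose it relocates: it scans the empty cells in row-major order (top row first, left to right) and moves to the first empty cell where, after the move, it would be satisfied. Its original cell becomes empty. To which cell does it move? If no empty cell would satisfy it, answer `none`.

(4,1)

Vacating (3,1). Empty cells in order:
  (2,2): 2/4 same-type → still unsatisfied.
  (3,3): 2/4 same-type → still unsatisfied.
  (4,1): 0/0 same-type → satisfied — stop here.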